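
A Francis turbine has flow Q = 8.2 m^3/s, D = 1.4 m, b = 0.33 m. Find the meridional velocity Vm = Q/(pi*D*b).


Vm = 8.2 / (pi * 1.4 * 0.33) = 5.6497 m/s


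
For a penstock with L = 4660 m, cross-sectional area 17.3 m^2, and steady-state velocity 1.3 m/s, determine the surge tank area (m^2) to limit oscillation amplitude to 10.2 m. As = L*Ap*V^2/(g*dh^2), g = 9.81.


As = 4660 * 17.3 * 1.3^2 / (9.81 * 10.2^2) = 133.4902 m^2


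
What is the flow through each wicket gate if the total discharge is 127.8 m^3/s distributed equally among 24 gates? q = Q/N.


q = 127.8 / 24 = 5.3250 m^3/s


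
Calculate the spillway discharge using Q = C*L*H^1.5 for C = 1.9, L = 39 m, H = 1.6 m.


Q = 1.9 * 39 * 1.6^1.5 = 149.9679 m^3/s


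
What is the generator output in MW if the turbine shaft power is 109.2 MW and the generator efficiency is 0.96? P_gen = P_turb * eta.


P_gen = 109.2 * 0.96 = 104.8320 MW


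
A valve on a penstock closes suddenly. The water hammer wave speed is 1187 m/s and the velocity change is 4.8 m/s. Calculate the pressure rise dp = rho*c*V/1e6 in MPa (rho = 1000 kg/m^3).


dp = 1000 * 1187 * 4.8 / 1e6 = 5.6976 MPa


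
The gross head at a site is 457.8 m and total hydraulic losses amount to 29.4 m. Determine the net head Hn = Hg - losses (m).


Hn = 457.8 - 29.4 = 428.4000 m


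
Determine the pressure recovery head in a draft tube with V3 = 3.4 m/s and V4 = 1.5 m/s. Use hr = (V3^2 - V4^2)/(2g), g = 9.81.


hr = (3.4^2 - 1.5^2) / (2*9.81) = 0.4745 m


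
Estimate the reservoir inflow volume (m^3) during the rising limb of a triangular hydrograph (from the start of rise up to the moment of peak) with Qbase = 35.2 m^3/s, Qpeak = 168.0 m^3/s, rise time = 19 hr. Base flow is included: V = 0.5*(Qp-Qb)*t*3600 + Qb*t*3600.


V = 0.5*(168.0 - 35.2)*19*3600 + 35.2*19*3600 = 6.9494e+06 m^3


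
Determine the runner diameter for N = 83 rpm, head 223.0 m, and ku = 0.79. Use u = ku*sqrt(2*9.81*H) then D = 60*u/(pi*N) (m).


u = 0.79 * sqrt(2*9.81*223.0) = 52.2551 m/s
D = 60 * 52.2551 / (pi * 83) = 12.0241 m


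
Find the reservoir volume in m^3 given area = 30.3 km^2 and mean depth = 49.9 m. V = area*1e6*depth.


V = 30.3 * 1e6 * 49.9 = 1.5120e+09 m^3


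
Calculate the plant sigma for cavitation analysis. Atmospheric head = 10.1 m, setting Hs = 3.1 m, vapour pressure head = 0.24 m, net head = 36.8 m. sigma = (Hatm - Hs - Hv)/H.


sigma = (10.1 - 3.1 - 0.24) / 36.8 = 0.1837


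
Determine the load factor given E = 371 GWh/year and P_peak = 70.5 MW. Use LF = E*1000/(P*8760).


LF = 371 * 1000 / (70.5 * 8760) = 0.6007


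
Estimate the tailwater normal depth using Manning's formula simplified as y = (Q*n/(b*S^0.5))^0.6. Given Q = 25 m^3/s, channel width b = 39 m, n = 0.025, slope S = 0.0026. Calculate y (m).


y = (25 * 0.025 / (39 * 0.0026^0.5))^0.6 = 0.4993 m


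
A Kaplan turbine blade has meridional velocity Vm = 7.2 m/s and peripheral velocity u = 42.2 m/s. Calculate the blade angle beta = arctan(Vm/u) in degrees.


beta = arctan(7.2 / 42.2) = 9.6824 degrees


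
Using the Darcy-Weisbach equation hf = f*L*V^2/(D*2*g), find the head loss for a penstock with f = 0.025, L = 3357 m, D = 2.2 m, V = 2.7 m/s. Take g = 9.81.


hf = 0.025 * 3357 * 2.7^2 / (2.2 * 2 * 9.81) = 14.1742 m


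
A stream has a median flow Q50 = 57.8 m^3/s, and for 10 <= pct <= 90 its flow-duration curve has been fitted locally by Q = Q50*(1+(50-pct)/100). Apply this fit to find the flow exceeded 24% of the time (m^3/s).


Q = 57.8 * (1 + (50 - 24)/100) = 72.8280 m^3/s


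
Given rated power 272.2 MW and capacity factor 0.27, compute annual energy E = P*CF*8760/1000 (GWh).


E = 272.2 * 0.27 * 8760 / 1000 = 643.8074 GWh


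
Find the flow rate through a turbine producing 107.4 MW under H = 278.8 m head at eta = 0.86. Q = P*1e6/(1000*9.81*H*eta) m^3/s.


Q = 107.4 * 1e6 / (1000 * 9.81 * 278.8 * 0.86) = 45.6609 m^3/s


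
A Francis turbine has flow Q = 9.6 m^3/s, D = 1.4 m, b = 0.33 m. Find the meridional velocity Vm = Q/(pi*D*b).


Vm = 9.6 / (pi * 1.4 * 0.33) = 6.6142 m/s


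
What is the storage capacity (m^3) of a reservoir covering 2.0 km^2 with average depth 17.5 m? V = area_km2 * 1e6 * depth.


V = 2.0 * 1e6 * 17.5 = 3.5000e+07 m^3


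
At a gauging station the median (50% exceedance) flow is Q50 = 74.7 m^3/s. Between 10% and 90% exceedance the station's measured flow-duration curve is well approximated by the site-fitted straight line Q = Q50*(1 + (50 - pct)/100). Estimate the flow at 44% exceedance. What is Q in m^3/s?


Q = 74.7 * (1 + (50 - 44)/100) = 79.1820 m^3/s


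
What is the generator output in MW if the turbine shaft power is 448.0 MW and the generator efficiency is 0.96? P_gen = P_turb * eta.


P_gen = 448.0 * 0.96 = 430.0800 MW


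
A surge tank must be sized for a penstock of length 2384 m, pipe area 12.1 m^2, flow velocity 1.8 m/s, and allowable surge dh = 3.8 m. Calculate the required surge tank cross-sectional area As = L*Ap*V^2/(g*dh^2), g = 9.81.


As = 2384 * 12.1 * 1.8^2 / (9.81 * 3.8^2) = 659.7820 m^2


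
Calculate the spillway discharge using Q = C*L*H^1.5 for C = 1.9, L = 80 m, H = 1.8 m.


Q = 1.9 * 80 * 1.8^1.5 = 367.0729 m^3/s


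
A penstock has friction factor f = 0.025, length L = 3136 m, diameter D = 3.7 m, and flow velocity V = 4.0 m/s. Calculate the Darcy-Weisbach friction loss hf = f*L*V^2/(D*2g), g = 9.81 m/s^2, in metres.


hf = 0.025 * 3136 * 4.0^2 / (3.7 * 2 * 9.81) = 17.2797 m


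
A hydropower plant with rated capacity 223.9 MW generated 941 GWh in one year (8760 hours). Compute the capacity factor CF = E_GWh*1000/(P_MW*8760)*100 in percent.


CF = 941 * 1000 / (223.9 * 8760) * 100 = 47.9768 %


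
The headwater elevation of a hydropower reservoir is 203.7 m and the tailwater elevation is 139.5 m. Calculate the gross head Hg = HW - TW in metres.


Hg = 203.7 - 139.5 = 64.2000 m


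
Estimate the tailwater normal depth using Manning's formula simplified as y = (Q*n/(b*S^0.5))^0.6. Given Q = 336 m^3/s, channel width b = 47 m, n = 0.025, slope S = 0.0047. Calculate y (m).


y = (336 * 0.025 / (47 * 0.0047^0.5))^0.6 = 1.7770 m


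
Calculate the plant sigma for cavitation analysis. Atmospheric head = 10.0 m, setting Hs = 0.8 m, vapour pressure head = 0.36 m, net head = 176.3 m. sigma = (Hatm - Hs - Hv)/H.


sigma = (10.0 - 0.8 - 0.36) / 176.3 = 0.0501


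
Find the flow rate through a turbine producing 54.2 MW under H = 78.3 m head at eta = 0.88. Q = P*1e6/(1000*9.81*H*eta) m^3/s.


Q = 54.2 * 1e6 / (1000 * 9.81 * 78.3 * 0.88) = 80.1837 m^3/s


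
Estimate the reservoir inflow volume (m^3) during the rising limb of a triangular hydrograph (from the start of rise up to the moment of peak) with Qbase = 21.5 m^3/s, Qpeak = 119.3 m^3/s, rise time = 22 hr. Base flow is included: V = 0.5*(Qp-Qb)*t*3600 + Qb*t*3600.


V = 0.5*(119.3 - 21.5)*22*3600 + 21.5*22*3600 = 5.5757e+06 m^3


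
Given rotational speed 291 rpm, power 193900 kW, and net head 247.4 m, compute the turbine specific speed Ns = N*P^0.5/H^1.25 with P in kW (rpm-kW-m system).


Ns = 291 * 193900^0.5 / 247.4^1.25 = 130.5967


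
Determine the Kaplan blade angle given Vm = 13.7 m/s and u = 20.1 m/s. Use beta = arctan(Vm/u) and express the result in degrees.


beta = arctan(13.7 / 20.1) = 34.2780 degrees


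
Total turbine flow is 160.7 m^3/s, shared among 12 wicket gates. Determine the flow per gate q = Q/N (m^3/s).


q = 160.7 / 12 = 13.3917 m^3/s


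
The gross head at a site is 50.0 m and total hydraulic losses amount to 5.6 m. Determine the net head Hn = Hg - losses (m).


Hn = 50.0 - 5.6 = 44.4000 m


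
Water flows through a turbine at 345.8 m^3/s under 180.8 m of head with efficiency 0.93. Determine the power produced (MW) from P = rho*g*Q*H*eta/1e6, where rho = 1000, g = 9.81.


P = 1000 * 9.81 * 345.8 * 180.8 * 0.93 / 1e6 = 570.3946 MW


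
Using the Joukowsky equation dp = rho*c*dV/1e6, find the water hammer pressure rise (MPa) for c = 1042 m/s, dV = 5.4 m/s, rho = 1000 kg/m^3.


dp = 1000 * 1042 * 5.4 / 1e6 = 5.6268 MPa


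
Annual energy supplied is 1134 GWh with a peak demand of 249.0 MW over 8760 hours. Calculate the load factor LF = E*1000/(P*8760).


LF = 1134 * 1000 / (249.0 * 8760) = 0.5199


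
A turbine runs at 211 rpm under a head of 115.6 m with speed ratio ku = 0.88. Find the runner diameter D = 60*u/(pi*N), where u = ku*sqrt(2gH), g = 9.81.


u = 0.88 * sqrt(2*9.81*115.6) = 41.9094 m/s
D = 60 * 41.9094 / (pi * 211) = 3.7934 m


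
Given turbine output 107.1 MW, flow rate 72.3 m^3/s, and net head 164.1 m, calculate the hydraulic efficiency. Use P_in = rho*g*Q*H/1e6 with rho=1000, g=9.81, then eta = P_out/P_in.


P_in = 1000 * 9.81 * 72.3 * 164.1 / 1e6 = 116.3901 MW
eta = 107.1 / 116.3901 = 0.9202


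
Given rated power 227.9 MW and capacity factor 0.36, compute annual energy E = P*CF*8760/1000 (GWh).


E = 227.9 * 0.36 * 8760 / 1000 = 718.7054 GWh


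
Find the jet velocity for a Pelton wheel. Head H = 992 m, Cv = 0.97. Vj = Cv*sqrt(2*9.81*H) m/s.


Vj = 0.97 * sqrt(2*9.81*992) = 135.3247 m/s


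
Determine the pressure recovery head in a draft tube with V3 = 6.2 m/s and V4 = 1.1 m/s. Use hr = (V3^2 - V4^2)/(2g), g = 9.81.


hr = (6.2^2 - 1.1^2) / (2*9.81) = 1.8976 m


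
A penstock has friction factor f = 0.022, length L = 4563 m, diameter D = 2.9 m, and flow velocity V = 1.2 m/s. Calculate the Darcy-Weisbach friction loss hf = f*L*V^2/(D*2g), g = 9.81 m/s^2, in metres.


hf = 0.022 * 4563 * 1.2^2 / (2.9 * 2 * 9.81) = 2.5406 m


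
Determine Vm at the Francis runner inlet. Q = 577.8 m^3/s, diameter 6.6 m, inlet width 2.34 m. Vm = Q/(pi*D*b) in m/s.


Vm = 577.8 / (pi * 6.6 * 2.34) = 11.9088 m/s


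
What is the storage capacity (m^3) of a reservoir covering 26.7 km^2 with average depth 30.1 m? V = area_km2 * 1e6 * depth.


V = 26.7 * 1e6 * 30.1 = 8.0367e+08 m^3


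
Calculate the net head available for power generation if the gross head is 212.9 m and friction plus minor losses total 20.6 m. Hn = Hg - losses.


Hn = 212.9 - 20.6 = 192.3000 m


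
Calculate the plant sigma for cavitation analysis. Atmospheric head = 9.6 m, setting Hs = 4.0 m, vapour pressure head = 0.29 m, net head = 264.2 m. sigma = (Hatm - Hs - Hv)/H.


sigma = (9.6 - 4.0 - 0.29) / 264.2 = 0.0201


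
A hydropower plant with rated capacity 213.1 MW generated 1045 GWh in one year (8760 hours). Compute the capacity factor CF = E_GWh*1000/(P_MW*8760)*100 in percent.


CF = 1045 * 1000 / (213.1 * 8760) * 100 = 55.9795 %


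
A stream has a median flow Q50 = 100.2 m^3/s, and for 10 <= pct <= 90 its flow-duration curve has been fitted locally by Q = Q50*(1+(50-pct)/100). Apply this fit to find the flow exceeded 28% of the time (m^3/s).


Q = 100.2 * (1 + (50 - 28)/100) = 122.2440 m^3/s


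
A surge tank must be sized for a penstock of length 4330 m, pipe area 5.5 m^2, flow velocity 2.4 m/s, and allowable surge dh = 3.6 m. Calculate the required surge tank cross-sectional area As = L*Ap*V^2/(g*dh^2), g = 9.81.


As = 4330 * 5.5 * 2.4^2 / (9.81 * 3.6^2) = 1078.9444 m^2


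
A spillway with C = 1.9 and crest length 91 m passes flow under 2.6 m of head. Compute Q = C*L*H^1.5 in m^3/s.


Q = 1.9 * 91 * 2.6^1.5 = 724.8615 m^3/s


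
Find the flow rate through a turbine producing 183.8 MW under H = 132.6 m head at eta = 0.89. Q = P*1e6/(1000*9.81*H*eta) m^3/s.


Q = 183.8 * 1e6 / (1000 * 9.81 * 132.6 * 0.89) = 158.7607 m^3/s


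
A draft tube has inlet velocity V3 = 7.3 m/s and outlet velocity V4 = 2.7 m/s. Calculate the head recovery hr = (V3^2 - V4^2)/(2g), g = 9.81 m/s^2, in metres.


hr = (7.3^2 - 2.7^2) / (2*9.81) = 2.3445 m


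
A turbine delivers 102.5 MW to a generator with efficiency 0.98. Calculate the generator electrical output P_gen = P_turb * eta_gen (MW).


P_gen = 102.5 * 0.98 = 100.4500 MW


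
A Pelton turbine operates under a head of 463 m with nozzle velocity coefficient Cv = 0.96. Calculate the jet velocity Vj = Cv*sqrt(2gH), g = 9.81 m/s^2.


Vj = 0.96 * sqrt(2*9.81*463) = 91.4979 m/s


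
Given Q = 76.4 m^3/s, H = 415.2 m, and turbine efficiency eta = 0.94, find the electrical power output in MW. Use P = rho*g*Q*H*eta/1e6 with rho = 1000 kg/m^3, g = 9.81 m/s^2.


P = 1000 * 9.81 * 76.4 * 415.2 * 0.94 / 1e6 = 292.5146 MW


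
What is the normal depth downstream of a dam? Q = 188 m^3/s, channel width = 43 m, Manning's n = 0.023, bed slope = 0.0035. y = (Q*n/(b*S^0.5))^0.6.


y = (188 * 0.023 / (43 * 0.0035^0.5))^0.6 = 1.3748 m


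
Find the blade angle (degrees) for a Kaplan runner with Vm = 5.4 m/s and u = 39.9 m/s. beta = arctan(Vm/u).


beta = arctan(5.4 / 39.9) = 7.7075 degrees


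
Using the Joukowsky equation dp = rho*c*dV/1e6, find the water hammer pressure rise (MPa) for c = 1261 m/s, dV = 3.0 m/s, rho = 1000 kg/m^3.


dp = 1000 * 1261 * 3.0 / 1e6 = 3.7830 MPa


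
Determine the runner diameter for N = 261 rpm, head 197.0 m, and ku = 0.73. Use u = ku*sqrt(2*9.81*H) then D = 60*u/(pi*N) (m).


u = 0.73 * sqrt(2*9.81*197.0) = 45.3843 m/s
D = 60 * 45.3843 / (pi * 261) = 3.3210 m


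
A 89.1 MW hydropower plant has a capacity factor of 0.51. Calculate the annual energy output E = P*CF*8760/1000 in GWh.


E = 89.1 * 0.51 * 8760 / 1000 = 398.0632 GWh


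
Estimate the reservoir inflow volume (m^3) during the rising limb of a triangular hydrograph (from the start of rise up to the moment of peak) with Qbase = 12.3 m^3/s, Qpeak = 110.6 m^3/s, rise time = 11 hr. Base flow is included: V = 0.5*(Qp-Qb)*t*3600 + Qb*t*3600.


V = 0.5*(110.6 - 12.3)*11*3600 + 12.3*11*3600 = 2.4334e+06 m^3


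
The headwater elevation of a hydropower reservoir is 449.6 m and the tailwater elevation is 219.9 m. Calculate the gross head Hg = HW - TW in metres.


Hg = 449.6 - 219.9 = 229.7000 m


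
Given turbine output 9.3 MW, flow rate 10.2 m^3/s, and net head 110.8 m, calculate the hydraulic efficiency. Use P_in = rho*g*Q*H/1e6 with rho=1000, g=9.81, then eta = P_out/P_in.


P_in = 1000 * 9.81 * 10.2 * 110.8 / 1e6 = 11.0869 MW
eta = 9.3 / 11.0869 = 0.8388


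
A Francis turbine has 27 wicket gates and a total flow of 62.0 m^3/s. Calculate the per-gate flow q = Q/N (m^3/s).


q = 62.0 / 27 = 2.2963 m^3/s


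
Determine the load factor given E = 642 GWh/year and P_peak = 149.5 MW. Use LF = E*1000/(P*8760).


LF = 642 * 1000 / (149.5 * 8760) = 0.4902


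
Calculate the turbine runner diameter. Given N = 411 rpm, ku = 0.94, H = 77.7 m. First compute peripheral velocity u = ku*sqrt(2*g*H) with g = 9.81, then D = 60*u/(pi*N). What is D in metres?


u = 0.94 * sqrt(2*9.81*77.7) = 36.7018 m/s
D = 60 * 36.7018 / (pi * 411) = 1.7055 m


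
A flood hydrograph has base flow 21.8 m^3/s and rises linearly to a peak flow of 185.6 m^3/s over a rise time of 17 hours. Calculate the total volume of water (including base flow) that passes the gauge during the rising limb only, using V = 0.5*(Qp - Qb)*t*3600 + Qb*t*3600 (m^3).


V = 0.5*(185.6 - 21.8)*17*3600 + 21.8*17*3600 = 6.3464e+06 m^3


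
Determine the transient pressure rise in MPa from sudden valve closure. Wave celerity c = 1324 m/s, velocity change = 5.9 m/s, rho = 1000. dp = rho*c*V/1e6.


dp = 1000 * 1324 * 5.9 / 1e6 = 7.8116 MPa


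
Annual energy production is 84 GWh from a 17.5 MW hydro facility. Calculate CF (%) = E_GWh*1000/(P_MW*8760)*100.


CF = 84 * 1000 / (17.5 * 8760) * 100 = 54.7945 %


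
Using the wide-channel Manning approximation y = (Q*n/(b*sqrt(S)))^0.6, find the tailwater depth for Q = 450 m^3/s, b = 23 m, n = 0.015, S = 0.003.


y = (450 * 0.015 / (23 * 0.003^0.5))^0.6 = 2.7378 m


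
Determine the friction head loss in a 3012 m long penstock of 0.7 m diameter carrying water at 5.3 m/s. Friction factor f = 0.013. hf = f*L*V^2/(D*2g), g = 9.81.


hf = 0.013 * 3012 * 5.3^2 / (0.7 * 2 * 9.81) = 80.0853 m


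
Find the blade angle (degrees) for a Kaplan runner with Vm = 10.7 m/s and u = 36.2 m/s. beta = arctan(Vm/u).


beta = arctan(10.7 / 36.2) = 16.4666 degrees


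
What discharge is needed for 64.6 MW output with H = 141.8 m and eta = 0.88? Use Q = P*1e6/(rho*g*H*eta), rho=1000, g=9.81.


Q = 64.6 * 1e6 / (1000 * 9.81 * 141.8 * 0.88) = 52.7721 m^3/s


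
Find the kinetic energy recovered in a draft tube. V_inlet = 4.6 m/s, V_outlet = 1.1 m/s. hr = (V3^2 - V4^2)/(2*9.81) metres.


hr = (4.6^2 - 1.1^2) / (2*9.81) = 1.0168 m


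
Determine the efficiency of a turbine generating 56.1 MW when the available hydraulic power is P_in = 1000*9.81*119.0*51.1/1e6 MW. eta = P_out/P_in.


P_in = 1000 * 9.81 * 119.0 * 51.1 / 1e6 = 59.6536 MW
eta = 56.1 / 59.6536 = 0.9404


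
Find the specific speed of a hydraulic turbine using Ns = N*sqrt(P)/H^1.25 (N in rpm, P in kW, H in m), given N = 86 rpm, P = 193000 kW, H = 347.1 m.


Ns = 86 * 193000^0.5 / 347.1^1.25 = 25.2179


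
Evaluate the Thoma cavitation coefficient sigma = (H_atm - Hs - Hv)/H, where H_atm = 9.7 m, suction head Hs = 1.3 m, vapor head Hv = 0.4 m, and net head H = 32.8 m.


sigma = (9.7 - 1.3 - 0.4) / 32.8 = 0.2439


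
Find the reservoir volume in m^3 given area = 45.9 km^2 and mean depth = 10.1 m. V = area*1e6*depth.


V = 45.9 * 1e6 * 10.1 = 4.6359e+08 m^3


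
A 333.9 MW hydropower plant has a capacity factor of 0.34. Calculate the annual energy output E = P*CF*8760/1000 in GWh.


E = 333.9 * 0.34 * 8760 / 1000 = 994.4878 GWh


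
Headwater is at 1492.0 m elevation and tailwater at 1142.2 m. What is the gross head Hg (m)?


Hg = 1492.0 - 1142.2 = 349.8000 m


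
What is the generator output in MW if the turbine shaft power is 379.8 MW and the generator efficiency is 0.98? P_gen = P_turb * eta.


P_gen = 379.8 * 0.98 = 372.2040 MW


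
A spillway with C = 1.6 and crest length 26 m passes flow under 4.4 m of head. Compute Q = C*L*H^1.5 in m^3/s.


Q = 1.6 * 26 * 4.4^1.5 = 383.9479 m^3/s


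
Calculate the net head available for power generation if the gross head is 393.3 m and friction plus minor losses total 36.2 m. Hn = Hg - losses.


Hn = 393.3 - 36.2 = 357.1000 m


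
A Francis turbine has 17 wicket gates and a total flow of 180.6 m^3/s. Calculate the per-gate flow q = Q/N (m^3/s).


q = 180.6 / 17 = 10.6235 m^3/s


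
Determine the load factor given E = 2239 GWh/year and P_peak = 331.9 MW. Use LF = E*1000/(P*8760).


LF = 2239 * 1000 / (331.9 * 8760) = 0.7701


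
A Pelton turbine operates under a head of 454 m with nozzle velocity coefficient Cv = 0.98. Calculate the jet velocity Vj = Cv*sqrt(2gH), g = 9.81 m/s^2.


Vj = 0.98 * sqrt(2*9.81*454) = 92.4919 m/s


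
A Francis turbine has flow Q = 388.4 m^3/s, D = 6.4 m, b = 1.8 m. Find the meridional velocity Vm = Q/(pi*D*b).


Vm = 388.4 / (pi * 6.4 * 1.8) = 10.7319 m/s


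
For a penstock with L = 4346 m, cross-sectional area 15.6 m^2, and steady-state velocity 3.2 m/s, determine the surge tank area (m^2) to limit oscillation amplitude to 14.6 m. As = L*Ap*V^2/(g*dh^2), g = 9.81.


As = 4346 * 15.6 * 3.2^2 / (9.81 * 14.6^2) = 332.0011 m^2


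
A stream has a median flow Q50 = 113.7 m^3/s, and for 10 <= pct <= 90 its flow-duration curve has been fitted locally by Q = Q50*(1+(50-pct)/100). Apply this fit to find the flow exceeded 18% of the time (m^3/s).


Q = 113.7 * (1 + (50 - 18)/100) = 150.0840 m^3/s


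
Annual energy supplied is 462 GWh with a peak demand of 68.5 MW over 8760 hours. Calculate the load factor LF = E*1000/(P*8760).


LF = 462 * 1000 / (68.5 * 8760) = 0.7699


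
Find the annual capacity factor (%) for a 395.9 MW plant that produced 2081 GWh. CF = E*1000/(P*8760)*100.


CF = 2081 * 1000 / (395.9 * 8760) * 100 = 60.0043 %


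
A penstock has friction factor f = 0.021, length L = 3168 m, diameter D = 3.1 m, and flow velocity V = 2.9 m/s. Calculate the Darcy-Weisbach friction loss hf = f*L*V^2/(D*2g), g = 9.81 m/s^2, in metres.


hf = 0.021 * 3168 * 2.9^2 / (3.1 * 2 * 9.81) = 9.1990 m


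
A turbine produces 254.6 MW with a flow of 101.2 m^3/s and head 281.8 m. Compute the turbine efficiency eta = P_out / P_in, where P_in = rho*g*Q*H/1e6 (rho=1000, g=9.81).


P_in = 1000 * 9.81 * 101.2 * 281.8 / 1e6 = 279.7631 MW
eta = 254.6 / 279.7631 = 0.9101


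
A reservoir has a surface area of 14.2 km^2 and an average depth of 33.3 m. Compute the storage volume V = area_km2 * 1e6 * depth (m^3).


V = 14.2 * 1e6 * 33.3 = 4.7286e+08 m^3


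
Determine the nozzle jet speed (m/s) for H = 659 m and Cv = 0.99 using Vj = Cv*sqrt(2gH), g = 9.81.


Vj = 0.99 * sqrt(2*9.81*659) = 112.5712 m/s


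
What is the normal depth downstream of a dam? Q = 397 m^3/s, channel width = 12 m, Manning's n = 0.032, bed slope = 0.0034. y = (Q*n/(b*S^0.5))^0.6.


y = (397 * 0.032 / (12 * 0.0034^0.5))^0.6 = 5.6939 m


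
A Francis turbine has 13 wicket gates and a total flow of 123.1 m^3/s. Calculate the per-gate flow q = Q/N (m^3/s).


q = 123.1 / 13 = 9.4692 m^3/s


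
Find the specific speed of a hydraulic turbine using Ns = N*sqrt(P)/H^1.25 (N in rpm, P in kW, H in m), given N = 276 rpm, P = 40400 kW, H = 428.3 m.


Ns = 276 * 40400^0.5 / 428.3^1.25 = 28.4718


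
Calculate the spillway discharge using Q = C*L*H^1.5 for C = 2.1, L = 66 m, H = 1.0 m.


Q = 2.1 * 66 * 1.0^1.5 = 138.6000 m^3/s


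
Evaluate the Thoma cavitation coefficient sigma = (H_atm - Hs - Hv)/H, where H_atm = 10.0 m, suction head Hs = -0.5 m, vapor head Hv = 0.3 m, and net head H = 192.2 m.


sigma = (10.0 - (-0.5) - 0.3) / 192.2 = 0.0531


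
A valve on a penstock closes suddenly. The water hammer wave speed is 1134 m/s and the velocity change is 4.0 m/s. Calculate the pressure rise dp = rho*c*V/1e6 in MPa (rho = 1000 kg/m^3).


dp = 1000 * 1134 * 4.0 / 1e6 = 4.5360 MPa


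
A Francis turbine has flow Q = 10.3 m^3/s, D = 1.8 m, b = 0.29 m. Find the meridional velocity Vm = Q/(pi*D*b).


Vm = 10.3 / (pi * 1.8 * 0.29) = 6.2808 m/s


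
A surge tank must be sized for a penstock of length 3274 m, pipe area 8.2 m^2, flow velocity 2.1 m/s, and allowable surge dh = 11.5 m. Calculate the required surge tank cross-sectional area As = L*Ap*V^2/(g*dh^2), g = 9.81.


As = 3274 * 8.2 * 2.1^2 / (9.81 * 11.5^2) = 91.2571 m^2


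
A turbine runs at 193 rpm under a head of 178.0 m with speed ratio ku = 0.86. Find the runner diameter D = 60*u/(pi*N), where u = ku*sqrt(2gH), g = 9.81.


u = 0.86 * sqrt(2*9.81*178.0) = 50.8227 m/s
D = 60 * 50.8227 / (pi * 193) = 5.0292 m


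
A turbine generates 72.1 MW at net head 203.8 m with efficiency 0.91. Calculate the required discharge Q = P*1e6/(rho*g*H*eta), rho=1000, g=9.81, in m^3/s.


Q = 72.1 * 1e6 / (1000 * 9.81 * 203.8 * 0.91) = 39.6297 m^3/s


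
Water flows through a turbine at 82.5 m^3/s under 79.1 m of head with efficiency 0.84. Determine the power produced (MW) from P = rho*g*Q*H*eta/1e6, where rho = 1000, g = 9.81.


P = 1000 * 9.81 * 82.5 * 79.1 * 0.84 / 1e6 = 53.7748 MW


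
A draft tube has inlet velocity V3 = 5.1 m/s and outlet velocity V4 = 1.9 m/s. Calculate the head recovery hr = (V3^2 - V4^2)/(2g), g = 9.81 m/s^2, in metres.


hr = (5.1^2 - 1.9^2) / (2*9.81) = 1.1417 m


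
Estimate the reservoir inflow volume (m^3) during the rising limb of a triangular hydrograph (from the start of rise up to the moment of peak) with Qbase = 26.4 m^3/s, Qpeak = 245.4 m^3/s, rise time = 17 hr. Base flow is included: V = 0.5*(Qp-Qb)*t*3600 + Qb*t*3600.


V = 0.5*(245.4 - 26.4)*17*3600 + 26.4*17*3600 = 8.3171e+06 m^3


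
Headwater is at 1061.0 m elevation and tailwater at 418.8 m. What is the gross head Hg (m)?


Hg = 1061.0 - 418.8 = 642.2000 m


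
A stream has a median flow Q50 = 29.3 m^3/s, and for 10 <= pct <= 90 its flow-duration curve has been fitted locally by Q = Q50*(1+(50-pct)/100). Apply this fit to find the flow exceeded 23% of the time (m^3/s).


Q = 29.3 * (1 + (50 - 23)/100) = 37.2110 m^3/s


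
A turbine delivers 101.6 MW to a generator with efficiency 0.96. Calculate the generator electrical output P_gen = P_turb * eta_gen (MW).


P_gen = 101.6 * 0.96 = 97.5360 MW


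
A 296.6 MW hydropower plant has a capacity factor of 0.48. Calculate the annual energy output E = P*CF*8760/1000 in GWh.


E = 296.6 * 0.48 * 8760 / 1000 = 1247.1437 GWh


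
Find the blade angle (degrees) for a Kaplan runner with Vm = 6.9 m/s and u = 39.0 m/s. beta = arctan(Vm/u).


beta = arctan(6.9 / 39.0) = 10.0331 degrees


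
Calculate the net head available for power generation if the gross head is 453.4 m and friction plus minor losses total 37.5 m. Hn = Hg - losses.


Hn = 453.4 - 37.5 = 415.9000 m


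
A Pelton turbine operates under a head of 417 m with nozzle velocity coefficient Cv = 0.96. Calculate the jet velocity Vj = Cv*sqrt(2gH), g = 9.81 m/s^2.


Vj = 0.96 * sqrt(2*9.81*417) = 86.8338 m/s


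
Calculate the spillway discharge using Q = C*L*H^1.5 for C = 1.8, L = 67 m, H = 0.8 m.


Q = 1.8 * 67 * 0.8^1.5 = 86.2943 m^3/s


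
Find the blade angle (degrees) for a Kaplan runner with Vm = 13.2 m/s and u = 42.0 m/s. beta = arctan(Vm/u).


beta = arctan(13.2 / 42.0) = 17.4472 degrees


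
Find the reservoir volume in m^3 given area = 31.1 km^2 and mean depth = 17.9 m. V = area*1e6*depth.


V = 31.1 * 1e6 * 17.9 = 5.5669e+08 m^3


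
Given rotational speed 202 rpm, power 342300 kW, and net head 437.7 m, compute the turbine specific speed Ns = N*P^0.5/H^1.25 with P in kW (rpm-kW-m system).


Ns = 202 * 342300^0.5 / 437.7^1.25 = 59.0315


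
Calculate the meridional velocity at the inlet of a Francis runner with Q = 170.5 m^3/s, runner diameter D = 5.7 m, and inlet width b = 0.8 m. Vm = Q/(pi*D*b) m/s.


Vm = 170.5 / (pi * 5.7 * 0.8) = 11.9017 m/s


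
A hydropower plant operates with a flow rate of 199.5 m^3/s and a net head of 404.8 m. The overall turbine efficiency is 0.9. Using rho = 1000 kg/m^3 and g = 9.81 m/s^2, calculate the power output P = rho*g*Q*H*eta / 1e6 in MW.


P = 1000 * 9.81 * 199.5 * 404.8 * 0.9 / 1e6 = 713.0089 MW


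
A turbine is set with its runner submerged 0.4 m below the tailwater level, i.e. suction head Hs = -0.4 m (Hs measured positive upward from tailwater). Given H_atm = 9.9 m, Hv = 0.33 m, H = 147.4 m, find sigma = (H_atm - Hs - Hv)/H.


sigma = (9.9 - (-0.4) - 0.33) / 147.4 = 0.0676


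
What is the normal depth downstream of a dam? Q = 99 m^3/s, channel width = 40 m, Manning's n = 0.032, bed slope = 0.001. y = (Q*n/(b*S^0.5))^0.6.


y = (99 * 0.032 / (40 * 0.001^0.5))^0.6 = 1.7347 m


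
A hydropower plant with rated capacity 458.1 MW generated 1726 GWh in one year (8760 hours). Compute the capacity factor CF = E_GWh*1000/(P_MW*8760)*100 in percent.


CF = 1726 * 1000 / (458.1 * 8760) * 100 = 43.0107 %


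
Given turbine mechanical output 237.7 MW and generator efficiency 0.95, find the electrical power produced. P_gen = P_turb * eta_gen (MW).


P_gen = 237.7 * 0.95 = 225.8150 MW


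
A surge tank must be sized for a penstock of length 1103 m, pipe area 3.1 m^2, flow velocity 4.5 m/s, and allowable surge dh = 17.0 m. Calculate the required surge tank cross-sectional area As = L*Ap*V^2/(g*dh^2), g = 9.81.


As = 1103 * 3.1 * 4.5^2 / (9.81 * 17.0^2) = 24.4228 m^2


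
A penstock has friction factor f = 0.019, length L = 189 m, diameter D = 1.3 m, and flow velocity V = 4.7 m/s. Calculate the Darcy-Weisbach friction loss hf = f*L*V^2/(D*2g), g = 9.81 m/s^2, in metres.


hf = 0.019 * 189 * 4.7^2 / (1.3 * 2 * 9.81) = 3.1101 m


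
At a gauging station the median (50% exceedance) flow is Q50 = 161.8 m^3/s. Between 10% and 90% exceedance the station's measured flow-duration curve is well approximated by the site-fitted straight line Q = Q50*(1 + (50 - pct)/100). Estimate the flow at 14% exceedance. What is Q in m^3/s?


Q = 161.8 * (1 + (50 - 14)/100) = 220.0480 m^3/s


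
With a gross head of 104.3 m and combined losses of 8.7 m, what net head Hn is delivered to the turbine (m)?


Hn = 104.3 - 8.7 = 95.6000 m


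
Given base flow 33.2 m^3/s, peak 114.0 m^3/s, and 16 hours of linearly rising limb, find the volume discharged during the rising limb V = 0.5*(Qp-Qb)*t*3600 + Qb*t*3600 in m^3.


V = 0.5*(114.0 - 33.2)*16*3600 + 33.2*16*3600 = 4.2394e+06 m^3


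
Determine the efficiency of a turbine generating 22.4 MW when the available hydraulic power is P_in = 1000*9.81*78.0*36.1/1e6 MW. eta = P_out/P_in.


P_in = 1000 * 9.81 * 78.0 * 36.1 / 1e6 = 27.6230 MW
eta = 22.4 / 27.6230 = 0.8109


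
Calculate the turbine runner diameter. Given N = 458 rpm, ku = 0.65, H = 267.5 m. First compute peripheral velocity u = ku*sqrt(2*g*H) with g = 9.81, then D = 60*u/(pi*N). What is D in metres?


u = 0.65 * sqrt(2*9.81*267.5) = 47.0896 m/s
D = 60 * 47.0896 / (pi * 458) = 1.9636 m


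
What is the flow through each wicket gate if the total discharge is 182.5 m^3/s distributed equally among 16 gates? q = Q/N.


q = 182.5 / 16 = 11.4062 m^3/s


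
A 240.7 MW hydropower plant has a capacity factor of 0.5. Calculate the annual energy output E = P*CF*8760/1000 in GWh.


E = 240.7 * 0.5 * 8760 / 1000 = 1054.2660 GWh


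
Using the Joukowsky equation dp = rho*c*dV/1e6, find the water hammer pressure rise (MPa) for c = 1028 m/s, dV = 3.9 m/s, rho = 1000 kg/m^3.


dp = 1000 * 1028 * 3.9 / 1e6 = 4.0092 MPa


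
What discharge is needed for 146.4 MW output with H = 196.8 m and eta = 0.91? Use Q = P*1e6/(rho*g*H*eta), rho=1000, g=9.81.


Q = 146.4 * 1e6 / (1000 * 9.81 * 196.8 * 0.91) = 83.3308 m^3/s


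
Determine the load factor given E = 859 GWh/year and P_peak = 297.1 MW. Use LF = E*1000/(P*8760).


LF = 859 * 1000 / (297.1 * 8760) = 0.3301


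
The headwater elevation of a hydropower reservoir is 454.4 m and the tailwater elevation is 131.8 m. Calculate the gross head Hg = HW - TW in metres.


Hg = 454.4 - 131.8 = 322.6000 m


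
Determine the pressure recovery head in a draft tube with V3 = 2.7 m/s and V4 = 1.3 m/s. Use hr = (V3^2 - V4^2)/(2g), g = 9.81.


hr = (2.7^2 - 1.3^2) / (2*9.81) = 0.2854 m


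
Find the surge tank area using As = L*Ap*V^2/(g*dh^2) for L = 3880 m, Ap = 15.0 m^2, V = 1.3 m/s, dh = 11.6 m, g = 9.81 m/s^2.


As = 3880 * 15.0 * 1.3^2 / (9.81 * 11.6^2) = 74.5117 m^2


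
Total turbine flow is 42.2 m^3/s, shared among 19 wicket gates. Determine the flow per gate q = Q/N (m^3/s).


q = 42.2 / 19 = 2.2211 m^3/s


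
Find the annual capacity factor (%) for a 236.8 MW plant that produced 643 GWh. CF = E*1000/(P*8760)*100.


CF = 643 * 1000 / (236.8 * 8760) * 100 = 30.9974 %


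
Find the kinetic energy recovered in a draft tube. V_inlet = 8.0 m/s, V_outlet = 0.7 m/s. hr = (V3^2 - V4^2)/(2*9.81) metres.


hr = (8.0^2 - 0.7^2) / (2*9.81) = 3.2370 m


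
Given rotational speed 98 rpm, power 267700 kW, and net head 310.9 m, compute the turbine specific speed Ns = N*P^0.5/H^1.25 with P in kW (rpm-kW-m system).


Ns = 98 * 267700^0.5 / 310.9^1.25 = 38.8396


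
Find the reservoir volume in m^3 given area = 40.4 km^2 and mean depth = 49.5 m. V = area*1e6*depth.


V = 40.4 * 1e6 * 49.5 = 1.9998e+09 m^3


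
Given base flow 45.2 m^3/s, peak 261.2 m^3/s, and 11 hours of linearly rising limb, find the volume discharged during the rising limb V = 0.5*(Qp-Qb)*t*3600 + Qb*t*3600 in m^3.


V = 0.5*(261.2 - 45.2)*11*3600 + 45.2*11*3600 = 6.0667e+06 m^3


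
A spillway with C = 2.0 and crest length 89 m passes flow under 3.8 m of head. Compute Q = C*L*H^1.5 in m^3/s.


Q = 2.0 * 89 * 3.8^1.5 = 1318.5463 m^3/s


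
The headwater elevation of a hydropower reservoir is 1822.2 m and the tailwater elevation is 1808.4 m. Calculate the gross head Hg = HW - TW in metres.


Hg = 1822.2 - 1808.4 = 13.8000 m


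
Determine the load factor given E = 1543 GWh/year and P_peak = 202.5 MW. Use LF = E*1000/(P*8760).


LF = 1543 * 1000 / (202.5 * 8760) = 0.8698


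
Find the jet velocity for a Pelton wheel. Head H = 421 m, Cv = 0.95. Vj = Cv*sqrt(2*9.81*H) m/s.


Vj = 0.95 * sqrt(2*9.81*421) = 86.3404 m/s


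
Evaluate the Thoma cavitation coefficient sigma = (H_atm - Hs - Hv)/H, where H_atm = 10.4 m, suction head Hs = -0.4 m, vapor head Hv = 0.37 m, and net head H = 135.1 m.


sigma = (10.4 - (-0.4) - 0.37) / 135.1 = 0.0772


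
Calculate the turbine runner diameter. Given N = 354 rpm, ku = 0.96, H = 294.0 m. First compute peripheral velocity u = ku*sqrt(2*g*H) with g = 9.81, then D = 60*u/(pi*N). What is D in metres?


u = 0.96 * sqrt(2*9.81*294.0) = 72.9112 m/s
D = 60 * 72.9112 / (pi * 354) = 3.9336 m


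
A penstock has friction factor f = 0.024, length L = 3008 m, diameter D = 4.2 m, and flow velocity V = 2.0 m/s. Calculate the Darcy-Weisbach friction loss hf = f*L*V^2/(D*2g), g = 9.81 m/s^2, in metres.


hf = 0.024 * 3008 * 2.0^2 / (4.2 * 2 * 9.81) = 3.5043 m


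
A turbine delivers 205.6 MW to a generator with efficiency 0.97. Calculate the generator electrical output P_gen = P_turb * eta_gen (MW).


P_gen = 205.6 * 0.97 = 199.4320 MW


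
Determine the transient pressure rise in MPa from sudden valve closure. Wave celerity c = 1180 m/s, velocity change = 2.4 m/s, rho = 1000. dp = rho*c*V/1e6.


dp = 1000 * 1180 * 2.4 / 1e6 = 2.8320 MPa


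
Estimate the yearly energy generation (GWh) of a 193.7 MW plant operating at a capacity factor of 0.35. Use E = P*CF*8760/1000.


E = 193.7 * 0.35 * 8760 / 1000 = 593.8842 GWh


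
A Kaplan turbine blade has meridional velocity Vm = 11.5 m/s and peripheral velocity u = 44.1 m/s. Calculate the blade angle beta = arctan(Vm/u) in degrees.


beta = arctan(11.5 / 44.1) = 14.6156 degrees


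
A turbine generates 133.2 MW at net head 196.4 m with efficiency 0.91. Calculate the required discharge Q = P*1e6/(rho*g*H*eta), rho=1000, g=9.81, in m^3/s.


Q = 133.2 * 1e6 / (1000 * 9.81 * 196.4 * 0.91) = 75.9718 m^3/s


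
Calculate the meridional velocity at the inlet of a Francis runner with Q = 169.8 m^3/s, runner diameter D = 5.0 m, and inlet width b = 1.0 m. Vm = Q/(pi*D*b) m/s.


Vm = 169.8 / (pi * 5.0 * 1.0) = 10.8098 m/s


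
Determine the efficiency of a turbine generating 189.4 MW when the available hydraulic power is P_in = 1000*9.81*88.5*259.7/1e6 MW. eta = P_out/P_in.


P_in = 1000 * 9.81 * 88.5 * 259.7 / 1e6 = 225.4676 MW
eta = 189.4 / 225.4676 = 0.8400


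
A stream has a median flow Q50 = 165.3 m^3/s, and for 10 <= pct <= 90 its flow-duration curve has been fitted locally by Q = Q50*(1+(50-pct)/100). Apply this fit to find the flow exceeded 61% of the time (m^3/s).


Q = 165.3 * (1 + (50 - 61)/100) = 147.1170 m^3/s


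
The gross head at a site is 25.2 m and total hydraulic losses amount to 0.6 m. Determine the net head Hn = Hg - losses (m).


Hn = 25.2 - 0.6 = 24.6000 m


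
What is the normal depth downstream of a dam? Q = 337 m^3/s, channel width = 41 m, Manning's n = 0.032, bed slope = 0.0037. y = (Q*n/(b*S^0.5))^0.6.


y = (337 * 0.032 / (41 * 0.0037^0.5))^0.6 = 2.4073 m


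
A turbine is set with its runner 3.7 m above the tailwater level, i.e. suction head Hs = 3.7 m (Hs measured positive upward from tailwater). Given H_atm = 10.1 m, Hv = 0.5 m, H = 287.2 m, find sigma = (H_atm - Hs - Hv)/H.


sigma = (10.1 - 3.7 - 0.5) / 287.2 = 0.0205


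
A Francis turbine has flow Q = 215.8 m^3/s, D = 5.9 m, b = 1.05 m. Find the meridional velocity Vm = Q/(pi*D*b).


Vm = 215.8 / (pi * 5.9 * 1.05) = 11.0882 m/s


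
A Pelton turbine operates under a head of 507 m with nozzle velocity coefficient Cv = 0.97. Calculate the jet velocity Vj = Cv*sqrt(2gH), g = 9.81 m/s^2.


Vj = 0.97 * sqrt(2*9.81*507) = 96.7443 m/s


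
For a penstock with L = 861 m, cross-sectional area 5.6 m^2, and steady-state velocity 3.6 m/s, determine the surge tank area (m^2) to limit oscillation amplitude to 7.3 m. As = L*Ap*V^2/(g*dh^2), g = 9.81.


As = 861 * 5.6 * 3.6^2 / (9.81 * 7.3^2) = 119.5312 m^2


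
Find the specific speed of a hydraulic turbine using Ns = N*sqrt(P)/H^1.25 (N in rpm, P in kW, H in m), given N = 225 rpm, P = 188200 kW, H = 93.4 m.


Ns = 225 * 188200^0.5 / 93.4^1.25 = 336.1698


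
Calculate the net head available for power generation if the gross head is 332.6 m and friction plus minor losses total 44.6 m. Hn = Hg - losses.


Hn = 332.6 - 44.6 = 288.0000 m


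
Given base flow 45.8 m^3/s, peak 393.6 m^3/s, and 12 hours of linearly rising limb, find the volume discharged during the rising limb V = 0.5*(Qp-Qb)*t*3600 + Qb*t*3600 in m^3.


V = 0.5*(393.6 - 45.8)*12*3600 + 45.8*12*3600 = 9.4910e+06 m^3


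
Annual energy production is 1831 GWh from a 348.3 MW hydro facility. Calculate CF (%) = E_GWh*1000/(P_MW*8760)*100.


CF = 1831 * 1000 / (348.3 * 8760) * 100 = 60.0110 %


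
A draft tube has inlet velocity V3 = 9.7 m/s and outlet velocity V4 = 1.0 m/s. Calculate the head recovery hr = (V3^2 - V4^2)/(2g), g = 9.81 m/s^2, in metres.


hr = (9.7^2 - 1.0^2) / (2*9.81) = 4.7446 m


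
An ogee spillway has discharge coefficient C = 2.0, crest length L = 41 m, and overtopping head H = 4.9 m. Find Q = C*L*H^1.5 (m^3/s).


Q = 2.0 * 41 * 4.9^1.5 = 889.4222 m^3/s


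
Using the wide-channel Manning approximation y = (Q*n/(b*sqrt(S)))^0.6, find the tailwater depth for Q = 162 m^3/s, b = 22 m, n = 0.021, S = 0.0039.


y = (162 * 0.021 / (22 * 0.0039^0.5))^0.6 = 1.7229 m


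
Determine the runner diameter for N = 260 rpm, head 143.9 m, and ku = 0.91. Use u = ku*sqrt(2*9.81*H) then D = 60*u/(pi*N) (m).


u = 0.91 * sqrt(2*9.81*143.9) = 48.3528 m/s
D = 60 * 48.3528 / (pi * 260) = 3.5518 m


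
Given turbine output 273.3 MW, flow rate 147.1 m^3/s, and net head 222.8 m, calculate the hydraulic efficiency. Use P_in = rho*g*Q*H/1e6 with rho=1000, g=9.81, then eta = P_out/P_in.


P_in = 1000 * 9.81 * 147.1 * 222.8 / 1e6 = 321.5118 MW
eta = 273.3 / 321.5118 = 0.8500


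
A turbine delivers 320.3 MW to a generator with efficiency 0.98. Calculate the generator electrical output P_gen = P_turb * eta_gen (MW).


P_gen = 320.3 * 0.98 = 313.8940 MW


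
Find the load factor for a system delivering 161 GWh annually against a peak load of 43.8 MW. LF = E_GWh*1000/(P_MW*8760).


LF = 161 * 1000 / (43.8 * 8760) = 0.4196


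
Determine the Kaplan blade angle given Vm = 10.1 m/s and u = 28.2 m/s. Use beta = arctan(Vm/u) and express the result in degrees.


beta = arctan(10.1 / 28.2) = 19.7053 degrees


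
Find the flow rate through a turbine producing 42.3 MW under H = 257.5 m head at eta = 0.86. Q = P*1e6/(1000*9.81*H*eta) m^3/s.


Q = 42.3 * 1e6 / (1000 * 9.81 * 257.5 * 0.86) = 19.4713 m^3/s


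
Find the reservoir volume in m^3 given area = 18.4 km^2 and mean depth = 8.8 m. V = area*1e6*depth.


V = 18.4 * 1e6 * 8.8 = 1.6192e+08 m^3


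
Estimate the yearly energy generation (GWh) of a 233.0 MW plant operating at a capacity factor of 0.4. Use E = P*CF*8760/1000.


E = 233.0 * 0.4 * 8760 / 1000 = 816.4320 GWh


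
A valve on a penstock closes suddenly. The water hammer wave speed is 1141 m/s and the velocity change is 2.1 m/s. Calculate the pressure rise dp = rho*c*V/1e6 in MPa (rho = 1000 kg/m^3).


dp = 1000 * 1141 * 2.1 / 1e6 = 2.3961 MPa


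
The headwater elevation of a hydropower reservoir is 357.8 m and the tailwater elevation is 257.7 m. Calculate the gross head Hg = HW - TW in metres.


Hg = 357.8 - 257.7 = 100.1000 m
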